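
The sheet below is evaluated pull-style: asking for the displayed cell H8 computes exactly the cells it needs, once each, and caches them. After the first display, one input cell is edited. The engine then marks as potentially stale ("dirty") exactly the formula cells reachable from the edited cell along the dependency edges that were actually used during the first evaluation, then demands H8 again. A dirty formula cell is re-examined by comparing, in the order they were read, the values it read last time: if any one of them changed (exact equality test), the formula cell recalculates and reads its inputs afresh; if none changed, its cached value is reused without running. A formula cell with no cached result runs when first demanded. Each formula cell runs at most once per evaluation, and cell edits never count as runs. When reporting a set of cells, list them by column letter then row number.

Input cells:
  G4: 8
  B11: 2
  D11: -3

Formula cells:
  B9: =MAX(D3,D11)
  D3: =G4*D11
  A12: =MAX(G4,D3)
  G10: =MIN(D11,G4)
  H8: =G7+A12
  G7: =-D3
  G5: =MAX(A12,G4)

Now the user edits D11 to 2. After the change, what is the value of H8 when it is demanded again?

First demand of the output computes:
  D3 = 8 * -3 = -24
  A12 = MAX(8, -24) = 8
  G7 = -(-24) = 24
  H8 = 24 + 8 = 32

After the edit, cleaning proceeds:
  D3: a read changed (D11 -3->2) — executes, giving 16.
  A12: a read changed (D3 -24->16) — executes, giving 16.
  G7: a read changed (D3 -24->16) — executes, giving -16.
  H8: a read changed (G7 24->-16; A12 8->16) — executes, giving 0.

Demanding H8 again yields 0.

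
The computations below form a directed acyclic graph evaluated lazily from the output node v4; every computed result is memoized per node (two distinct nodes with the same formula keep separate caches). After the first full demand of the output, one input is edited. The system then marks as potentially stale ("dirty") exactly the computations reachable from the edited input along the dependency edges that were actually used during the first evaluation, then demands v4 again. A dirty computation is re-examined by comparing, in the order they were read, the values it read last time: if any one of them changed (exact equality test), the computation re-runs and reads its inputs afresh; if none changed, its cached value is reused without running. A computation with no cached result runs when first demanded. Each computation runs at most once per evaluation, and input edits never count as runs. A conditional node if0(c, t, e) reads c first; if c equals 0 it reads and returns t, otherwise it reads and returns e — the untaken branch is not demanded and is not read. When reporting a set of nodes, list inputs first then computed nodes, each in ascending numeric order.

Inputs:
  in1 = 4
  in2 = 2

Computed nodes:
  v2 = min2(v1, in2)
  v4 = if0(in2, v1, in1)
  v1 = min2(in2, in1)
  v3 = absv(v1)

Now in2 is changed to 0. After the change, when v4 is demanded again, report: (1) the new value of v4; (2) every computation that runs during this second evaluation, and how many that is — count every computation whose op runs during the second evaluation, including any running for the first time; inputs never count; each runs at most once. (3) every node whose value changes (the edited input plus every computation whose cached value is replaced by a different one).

First demand of the output computes:
  v4 = if0(in2=2 -> else branch in1) = 4

After the edit, cleaning proceeds:
  v1: had never run; runs now, result 0.
  v4: a read changed (in2 2->0) — executes, giving 0.

Note the branch switch — v1 had no cache and runs now for the first time.

Demanding v4 again yields 0.
2 computations run: v1, v4.
The nodes whose values change: in2, v4.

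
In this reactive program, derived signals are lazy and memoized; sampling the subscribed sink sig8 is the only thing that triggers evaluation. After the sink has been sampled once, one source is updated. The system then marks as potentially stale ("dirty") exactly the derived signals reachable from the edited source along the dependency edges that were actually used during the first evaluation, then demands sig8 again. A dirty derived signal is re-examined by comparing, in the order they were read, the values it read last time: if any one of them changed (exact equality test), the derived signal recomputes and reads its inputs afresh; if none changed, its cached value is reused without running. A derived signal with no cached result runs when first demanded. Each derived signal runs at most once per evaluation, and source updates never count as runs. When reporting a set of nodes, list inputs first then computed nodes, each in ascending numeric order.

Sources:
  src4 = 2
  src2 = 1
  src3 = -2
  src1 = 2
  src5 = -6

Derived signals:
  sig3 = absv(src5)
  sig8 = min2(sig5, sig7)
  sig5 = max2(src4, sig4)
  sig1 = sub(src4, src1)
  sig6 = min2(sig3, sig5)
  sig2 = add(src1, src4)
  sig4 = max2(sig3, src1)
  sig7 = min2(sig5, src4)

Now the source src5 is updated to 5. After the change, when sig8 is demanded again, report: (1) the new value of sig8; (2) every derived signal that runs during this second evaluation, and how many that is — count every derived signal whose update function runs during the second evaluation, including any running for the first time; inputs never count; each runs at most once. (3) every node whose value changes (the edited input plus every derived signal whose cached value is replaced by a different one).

Demanding sig8 again yields 2.
5 derived signals run: sig3, sig4, sig5, sig7, sig8.
The nodes whose values change: src5, sig3, sig4, sig5.

First demand of the output computes:
  sig3 = absv(-6) = 6
  sig4 = max2(6, 2) = 6
  sig5 = max2(2, 6) = 6
  sig7 = min2(6, 2) = 2
  sig8 = min2(6, 2) = 2

After the edit, cleaning proceeds:
  sig3: a read changed (src5 -6->5) — executes, giving 5.
  sig4: a read changed (sig3 6->5) — executes, giving 5.
  sig5: a read changed (sig4 6->5) — executes, giving 5.
  sig7: a read changed (sig5 6->5) — executes, giving 2 — identical to its old value.
  sig8: a read changed (sig5 6->5) — executes, giving 2 — identical to its old value.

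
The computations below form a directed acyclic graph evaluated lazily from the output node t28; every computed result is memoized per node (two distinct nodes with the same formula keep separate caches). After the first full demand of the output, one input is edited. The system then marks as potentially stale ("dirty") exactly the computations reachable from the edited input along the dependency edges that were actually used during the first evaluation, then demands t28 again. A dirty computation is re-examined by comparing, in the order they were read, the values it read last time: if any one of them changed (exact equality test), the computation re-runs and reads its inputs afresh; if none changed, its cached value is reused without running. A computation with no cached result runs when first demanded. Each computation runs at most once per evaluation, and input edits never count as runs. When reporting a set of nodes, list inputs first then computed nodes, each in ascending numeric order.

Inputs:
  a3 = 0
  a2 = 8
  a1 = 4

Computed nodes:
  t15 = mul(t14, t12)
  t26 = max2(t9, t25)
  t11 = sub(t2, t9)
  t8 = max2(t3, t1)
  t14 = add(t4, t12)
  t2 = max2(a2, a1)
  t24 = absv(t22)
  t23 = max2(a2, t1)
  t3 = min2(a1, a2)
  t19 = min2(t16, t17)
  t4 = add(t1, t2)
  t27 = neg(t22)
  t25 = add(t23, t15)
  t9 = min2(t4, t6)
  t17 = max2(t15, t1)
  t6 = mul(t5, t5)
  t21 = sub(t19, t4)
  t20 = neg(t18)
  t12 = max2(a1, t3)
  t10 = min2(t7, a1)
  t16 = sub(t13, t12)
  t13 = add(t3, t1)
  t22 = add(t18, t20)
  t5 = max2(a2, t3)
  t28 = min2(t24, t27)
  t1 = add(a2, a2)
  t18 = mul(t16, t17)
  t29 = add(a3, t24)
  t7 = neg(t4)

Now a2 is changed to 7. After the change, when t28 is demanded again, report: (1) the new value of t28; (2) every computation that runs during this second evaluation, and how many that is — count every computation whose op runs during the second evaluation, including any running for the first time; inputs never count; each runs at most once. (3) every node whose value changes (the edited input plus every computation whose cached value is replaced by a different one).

Demanding t28 again yields 0.
12 computations run: t1, t2, t3, t4, t13, t14, t15, t16, t17, t18, t20, t22.
The nodes whose values change: a2, t1, t2, t4, t13, t14, t15, t16, t17, t18, t20.
Note where the cutoff bites: t12 is checked, finds nothing changed, and keeps its cache.

First demand of the output computes:
  t1 = add(8, 8) = 16
  t2 = max2(8, 4) = 8
  t3 = min2(4, 8) = 4
  t4 = add(16, 8) = 24
  t12 = max2(4, 4) = 4
  t13 = add(4, 16) = 20
  t14 = add(24, 4) = 28
  t15 = mul(28, 4) = 112
  t16 = sub(20, 4) = 16
  t17 = max2(112, 16) = 112
  t18 = mul(16, 112) = 1792
  t20 = neg(1792) = -1792
  t22 = add(1792, -1792) = 0
  t24 = absv(0) = 0
  t27 = neg(0) = 0
  t28 = min2(0, 0) = 0

After the edit, cleaning proceeds:
  t1: a read changed (a2 8->7; a2 8->7) — executes, giving 14.
  t2: a read changed (a2 8->7) — executes, giving 7.
  t3: a read changed (a2 8->7) — executes, giving 4 — identical to its old value.
  t4: a read changed (t1 16->14; t2 8->7) — executes, giving 21.
  t12: dirty, but its reads are unchanged (a1 unchanged, t3 unchanged); cached 4 stands.
  t13: a read changed (t1 16->14) — executes, giving 18.
  t14: a read changed (t4 24->21) — executes, giving 25.
  t15: a read changed (t14 28->25) — executes, giving 100.
  t16: a read changed (t13 20->18) — executes, giving 14.
  t17: a read changed (t15 112->100; t1 16->14) — executes, giving 100.
  t18: a read changed (t16 16->14; t17 112->100) — executes, giving 1400.
  t20: a read changed (t18 1792->1400) — executes, giving -1400.
  t22: a read changed (t18 1792->1400; t20 -1792->-1400) — executes, giving 0 — identical to its old value.
  t24: dirty, but its reads are unchanged (t22 unchanged); cached 0 stands.
  t27: dirty, but its reads are unchanged (t22 unchanged); cached 0 stands.
  t28: dirty, but its reads are unchanged (t24 unchanged, t27 unchanged); cached 0 stands.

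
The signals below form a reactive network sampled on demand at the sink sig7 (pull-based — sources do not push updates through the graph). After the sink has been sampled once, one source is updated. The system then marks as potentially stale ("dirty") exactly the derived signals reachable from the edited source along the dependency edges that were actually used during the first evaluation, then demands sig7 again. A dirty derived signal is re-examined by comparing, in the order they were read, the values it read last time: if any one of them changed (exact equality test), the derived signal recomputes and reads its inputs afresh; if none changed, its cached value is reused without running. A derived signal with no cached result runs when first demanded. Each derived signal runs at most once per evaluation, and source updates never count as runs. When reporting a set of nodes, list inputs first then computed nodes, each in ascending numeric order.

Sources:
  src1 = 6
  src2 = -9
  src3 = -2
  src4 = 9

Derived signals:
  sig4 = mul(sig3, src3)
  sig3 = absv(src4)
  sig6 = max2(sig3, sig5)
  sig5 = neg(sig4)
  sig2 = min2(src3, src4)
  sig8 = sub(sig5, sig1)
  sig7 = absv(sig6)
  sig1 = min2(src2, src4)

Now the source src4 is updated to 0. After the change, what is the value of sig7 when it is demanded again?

sig7 now evaluates to 0.

Initial pass — values computed on the first demand:
  sig3 = absv(9) = 9
  sig4 = mul(9, -2) = -18
  sig5 = neg(-18) = 18
  sig6 = max2(9, 18) = 18
  sig7 = absv(18) = 18

Second demand — change propagation:
  sig3: re-runs because src4 9->0; new result 0.
  sig4: re-runs because sig3 9->0; new result 0.
  sig5: re-runs because sig4 -18->0; new result 0.
  sig6: re-runs because sig3 9->0; sig5 18->0; new result 0.
  sig7: re-runs because sig6 18->0; new result 0.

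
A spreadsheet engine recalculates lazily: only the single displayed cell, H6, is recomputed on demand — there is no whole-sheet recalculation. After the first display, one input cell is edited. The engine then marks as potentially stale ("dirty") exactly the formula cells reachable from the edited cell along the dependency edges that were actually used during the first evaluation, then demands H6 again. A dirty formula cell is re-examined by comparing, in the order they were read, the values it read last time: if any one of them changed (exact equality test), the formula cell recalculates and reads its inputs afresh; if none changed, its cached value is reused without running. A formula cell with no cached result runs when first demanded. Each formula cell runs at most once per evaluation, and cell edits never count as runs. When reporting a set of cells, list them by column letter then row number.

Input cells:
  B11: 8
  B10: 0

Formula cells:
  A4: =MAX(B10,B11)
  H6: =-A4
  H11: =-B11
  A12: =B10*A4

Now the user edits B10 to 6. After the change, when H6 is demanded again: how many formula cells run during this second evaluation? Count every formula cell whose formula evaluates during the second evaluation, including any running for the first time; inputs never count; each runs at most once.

First evaluation (everything demanded from the output):
  A4 = MAX(0, 8) = 8
  H6 = -(8) = -8

Propagation after the edit:
  A4: runs — B10 0->6; result 8 (same value as before).
  H6: checked — values it read are unchanged (A4 unchanged); reused cached -8 without running.

Key observation: the change is absorbed at A4 — it re-runs but produces the same value, and the output's value is unchanged.

Formula cells that run: A4 — 1 in total.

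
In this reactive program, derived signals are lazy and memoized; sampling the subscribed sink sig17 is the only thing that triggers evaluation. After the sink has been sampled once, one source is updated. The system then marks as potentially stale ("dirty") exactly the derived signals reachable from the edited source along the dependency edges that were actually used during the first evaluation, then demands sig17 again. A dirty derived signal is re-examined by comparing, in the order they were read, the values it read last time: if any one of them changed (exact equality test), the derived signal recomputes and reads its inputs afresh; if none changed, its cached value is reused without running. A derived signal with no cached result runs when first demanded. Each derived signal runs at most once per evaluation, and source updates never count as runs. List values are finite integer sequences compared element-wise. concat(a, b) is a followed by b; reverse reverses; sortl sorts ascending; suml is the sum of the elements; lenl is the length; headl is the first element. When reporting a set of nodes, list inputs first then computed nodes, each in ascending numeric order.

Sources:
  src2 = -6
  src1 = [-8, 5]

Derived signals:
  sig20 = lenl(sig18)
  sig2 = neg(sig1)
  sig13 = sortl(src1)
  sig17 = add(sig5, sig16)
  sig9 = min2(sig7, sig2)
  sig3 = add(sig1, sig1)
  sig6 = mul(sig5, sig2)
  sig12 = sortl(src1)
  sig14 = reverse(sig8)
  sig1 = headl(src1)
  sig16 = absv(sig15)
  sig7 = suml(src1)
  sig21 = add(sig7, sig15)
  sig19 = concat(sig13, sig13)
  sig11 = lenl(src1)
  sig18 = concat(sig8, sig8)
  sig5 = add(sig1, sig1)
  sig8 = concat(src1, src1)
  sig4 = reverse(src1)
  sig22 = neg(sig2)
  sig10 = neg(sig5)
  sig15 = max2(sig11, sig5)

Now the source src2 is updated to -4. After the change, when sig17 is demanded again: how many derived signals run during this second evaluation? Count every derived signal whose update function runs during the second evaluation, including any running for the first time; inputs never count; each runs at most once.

0 derived signals run: none.
Note the shortcut — nothing in the graph depends on src2 at all, so no recomputation happens.

First demand of the output computes:
  sig1 = headl([-8, 5]) = -8
  sig5 = add(-8, -8) = -16
  sig11 = lenl([-8, 5]) = 2
  sig15 = max2(2, -16) = 2
  sig16 = absv(2) = 2
  sig17 = add(-16, 2) = -14

After the edit, cleaning proceeds:
  no node depends on src2 at all; the second demand re-runs nothing.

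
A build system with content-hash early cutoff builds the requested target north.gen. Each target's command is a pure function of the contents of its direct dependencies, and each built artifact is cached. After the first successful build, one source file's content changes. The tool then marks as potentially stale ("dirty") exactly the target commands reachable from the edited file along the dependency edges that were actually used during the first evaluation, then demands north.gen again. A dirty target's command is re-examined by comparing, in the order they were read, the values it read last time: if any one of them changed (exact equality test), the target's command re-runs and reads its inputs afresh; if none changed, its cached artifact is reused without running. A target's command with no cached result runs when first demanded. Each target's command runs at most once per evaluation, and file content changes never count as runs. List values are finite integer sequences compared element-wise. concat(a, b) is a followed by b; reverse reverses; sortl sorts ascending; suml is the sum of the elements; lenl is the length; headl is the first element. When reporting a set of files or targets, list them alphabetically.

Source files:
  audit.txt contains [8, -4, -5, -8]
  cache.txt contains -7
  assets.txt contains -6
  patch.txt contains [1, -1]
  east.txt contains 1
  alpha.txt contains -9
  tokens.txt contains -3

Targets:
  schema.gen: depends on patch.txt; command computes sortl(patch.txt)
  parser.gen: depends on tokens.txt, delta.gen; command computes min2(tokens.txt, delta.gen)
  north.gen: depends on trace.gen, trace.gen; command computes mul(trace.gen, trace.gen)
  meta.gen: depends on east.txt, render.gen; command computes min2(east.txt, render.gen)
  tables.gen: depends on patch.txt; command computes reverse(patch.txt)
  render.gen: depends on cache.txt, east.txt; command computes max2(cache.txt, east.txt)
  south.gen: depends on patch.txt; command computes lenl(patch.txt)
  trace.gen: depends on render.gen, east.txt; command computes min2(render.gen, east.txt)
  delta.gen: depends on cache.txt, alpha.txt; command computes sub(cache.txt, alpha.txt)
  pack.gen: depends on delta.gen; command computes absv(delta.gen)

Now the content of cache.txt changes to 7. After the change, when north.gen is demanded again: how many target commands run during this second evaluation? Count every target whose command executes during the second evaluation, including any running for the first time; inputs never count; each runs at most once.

First evaluation (everything demanded from the output):
  render.gen = max2(-7, 1) = 1
  trace.gen = min2(1, 1) = 1
  north.gen = mul(1, 1) = 1

Propagation after the edit:
  render.gen: runs — cache.txt -7->7; result 7.
  trace.gen: runs — render.gen 1->7; result 1 (same value as before).
  north.gen: checked — values it read are unchanged (trace.gen unchanged, trace.gen unchanged); reused cached 1 without running.

Key observation: the change is absorbed at trace.gen — it re-runs but produces the same value, and the output's value is unchanged.

Target commands that run: render.gen, trace.gen — 2 in total.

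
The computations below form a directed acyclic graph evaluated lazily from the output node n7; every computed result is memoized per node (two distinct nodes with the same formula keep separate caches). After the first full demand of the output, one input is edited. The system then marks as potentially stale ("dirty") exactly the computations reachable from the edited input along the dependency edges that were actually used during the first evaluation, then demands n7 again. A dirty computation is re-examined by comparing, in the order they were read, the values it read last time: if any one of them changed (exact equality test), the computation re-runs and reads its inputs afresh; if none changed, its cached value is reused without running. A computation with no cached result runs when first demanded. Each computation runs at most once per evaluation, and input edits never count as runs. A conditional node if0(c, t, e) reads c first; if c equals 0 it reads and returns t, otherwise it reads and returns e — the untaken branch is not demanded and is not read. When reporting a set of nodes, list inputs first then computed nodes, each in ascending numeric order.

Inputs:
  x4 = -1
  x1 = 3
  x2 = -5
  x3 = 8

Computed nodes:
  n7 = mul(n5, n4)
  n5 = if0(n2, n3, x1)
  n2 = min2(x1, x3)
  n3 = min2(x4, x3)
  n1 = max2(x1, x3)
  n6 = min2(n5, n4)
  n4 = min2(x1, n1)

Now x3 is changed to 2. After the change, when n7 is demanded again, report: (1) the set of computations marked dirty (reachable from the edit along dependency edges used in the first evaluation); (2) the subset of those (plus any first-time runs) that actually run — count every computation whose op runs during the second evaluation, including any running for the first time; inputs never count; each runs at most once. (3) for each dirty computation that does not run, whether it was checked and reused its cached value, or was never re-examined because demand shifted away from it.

The edit dirties: n1, n2, n4, n5, n7.
4 computations run: n1, n2, n4, n5.
Cache hits after checking: n7.
Note where the cutoff bites: n7 is checked, finds nothing changed, and keeps its cache.

First demand of the output computes:
  n1 = max2(3, 8) = 8
  n2 = min2(3, 8) = 3
  n4 = min2(3, 8) = 3
  n5 = if0(n2=3 -> else branch x1) = 3
  n7 = mul(3, 3) = 9

After the edit, cleaning proceeds:
  n1: a read changed (x3 8->2) — executes, giving 3.
  n2: a read changed (x3 8->2) — executes, giving 2.
  n4: a read changed (n1 8->3) — executes, giving 3 — identical to its old value.
  n5: a read changed (n2 3->2) — executes, giving 3 — identical to its old value.
  n7: dirty, but its reads are unchanged (n5 unchanged, n4 unchanged); cached 9 stands.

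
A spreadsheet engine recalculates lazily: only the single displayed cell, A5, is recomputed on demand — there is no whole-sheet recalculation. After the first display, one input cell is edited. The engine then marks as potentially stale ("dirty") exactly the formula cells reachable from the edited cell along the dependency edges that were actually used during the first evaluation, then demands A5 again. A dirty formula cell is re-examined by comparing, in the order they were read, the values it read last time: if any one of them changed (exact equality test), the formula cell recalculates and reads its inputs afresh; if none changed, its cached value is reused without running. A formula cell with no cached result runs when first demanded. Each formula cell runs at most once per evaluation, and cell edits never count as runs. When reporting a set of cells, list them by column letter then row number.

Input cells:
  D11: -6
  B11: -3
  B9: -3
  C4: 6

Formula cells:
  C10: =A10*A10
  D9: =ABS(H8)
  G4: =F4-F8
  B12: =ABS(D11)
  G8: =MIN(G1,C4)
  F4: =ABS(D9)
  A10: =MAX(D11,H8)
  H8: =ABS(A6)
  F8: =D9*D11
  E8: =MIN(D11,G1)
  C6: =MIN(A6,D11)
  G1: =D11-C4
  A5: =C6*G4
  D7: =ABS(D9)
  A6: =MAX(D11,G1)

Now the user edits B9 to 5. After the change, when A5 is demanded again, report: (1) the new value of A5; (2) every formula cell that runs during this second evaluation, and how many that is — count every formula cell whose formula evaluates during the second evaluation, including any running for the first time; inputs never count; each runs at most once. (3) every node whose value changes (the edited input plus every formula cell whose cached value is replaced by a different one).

New value of A5: -252.
Formula cells that run: none — 0 in total.
Values that change: B9.
Key observation: B9 is never demanded by the output, so the edit triggers no recomputation at all.

First evaluation (everything demanded from the output):
  G1 = -6 - 6 = -12
  A6 = MAX(-6, -12) = -6
  C6 = MIN(-6, -6) = -6
  H8 = ABS(-6) = 6
  D9 = ABS(6) = 6
  F4 = ABS(6) = 6
  F8 = 6 * -6 = -36
  G4 = 6 - -36 = 42
  A5 = -6 * 42 = -252

Propagation after the edit:
  B9 feeds no computation that the output demands — nothing is marked dirty and nothing runs.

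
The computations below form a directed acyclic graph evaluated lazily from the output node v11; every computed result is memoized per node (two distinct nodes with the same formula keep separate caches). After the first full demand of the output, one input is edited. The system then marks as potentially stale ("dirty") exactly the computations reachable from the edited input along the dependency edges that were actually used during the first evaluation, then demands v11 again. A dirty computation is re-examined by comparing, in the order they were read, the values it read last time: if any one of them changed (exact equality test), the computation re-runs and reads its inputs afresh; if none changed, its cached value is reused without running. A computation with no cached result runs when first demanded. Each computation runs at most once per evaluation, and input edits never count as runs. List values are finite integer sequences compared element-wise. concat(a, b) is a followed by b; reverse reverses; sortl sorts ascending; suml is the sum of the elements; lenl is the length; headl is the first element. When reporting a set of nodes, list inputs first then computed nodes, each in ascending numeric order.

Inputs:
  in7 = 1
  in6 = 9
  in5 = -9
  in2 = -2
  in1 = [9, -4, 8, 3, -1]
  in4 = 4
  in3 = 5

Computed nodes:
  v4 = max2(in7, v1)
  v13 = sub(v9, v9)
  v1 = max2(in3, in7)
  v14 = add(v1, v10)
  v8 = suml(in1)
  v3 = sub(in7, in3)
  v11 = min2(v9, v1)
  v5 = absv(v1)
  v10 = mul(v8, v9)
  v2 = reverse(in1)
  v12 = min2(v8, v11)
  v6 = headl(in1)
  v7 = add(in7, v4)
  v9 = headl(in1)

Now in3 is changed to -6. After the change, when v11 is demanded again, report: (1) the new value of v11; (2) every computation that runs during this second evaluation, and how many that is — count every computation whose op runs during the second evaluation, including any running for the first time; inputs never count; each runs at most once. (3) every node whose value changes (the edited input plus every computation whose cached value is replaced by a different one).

Demanding v11 again yields 1.
2 computations run: v1, v11.
The nodes whose values change: in3, v1, v11.

First demand of the output computes:
  v1 = max2(5, 1) = 5
  v9 = headl([9, -4, 8, 3, -1]) = 9
  v11 = min2(9, 5) = 5

After the edit, cleaning proceeds:
  v1: a read changed (in3 5->-6) — executes, giving 1.
  v11: a read changed (v1 5->1) — executes, giving 1.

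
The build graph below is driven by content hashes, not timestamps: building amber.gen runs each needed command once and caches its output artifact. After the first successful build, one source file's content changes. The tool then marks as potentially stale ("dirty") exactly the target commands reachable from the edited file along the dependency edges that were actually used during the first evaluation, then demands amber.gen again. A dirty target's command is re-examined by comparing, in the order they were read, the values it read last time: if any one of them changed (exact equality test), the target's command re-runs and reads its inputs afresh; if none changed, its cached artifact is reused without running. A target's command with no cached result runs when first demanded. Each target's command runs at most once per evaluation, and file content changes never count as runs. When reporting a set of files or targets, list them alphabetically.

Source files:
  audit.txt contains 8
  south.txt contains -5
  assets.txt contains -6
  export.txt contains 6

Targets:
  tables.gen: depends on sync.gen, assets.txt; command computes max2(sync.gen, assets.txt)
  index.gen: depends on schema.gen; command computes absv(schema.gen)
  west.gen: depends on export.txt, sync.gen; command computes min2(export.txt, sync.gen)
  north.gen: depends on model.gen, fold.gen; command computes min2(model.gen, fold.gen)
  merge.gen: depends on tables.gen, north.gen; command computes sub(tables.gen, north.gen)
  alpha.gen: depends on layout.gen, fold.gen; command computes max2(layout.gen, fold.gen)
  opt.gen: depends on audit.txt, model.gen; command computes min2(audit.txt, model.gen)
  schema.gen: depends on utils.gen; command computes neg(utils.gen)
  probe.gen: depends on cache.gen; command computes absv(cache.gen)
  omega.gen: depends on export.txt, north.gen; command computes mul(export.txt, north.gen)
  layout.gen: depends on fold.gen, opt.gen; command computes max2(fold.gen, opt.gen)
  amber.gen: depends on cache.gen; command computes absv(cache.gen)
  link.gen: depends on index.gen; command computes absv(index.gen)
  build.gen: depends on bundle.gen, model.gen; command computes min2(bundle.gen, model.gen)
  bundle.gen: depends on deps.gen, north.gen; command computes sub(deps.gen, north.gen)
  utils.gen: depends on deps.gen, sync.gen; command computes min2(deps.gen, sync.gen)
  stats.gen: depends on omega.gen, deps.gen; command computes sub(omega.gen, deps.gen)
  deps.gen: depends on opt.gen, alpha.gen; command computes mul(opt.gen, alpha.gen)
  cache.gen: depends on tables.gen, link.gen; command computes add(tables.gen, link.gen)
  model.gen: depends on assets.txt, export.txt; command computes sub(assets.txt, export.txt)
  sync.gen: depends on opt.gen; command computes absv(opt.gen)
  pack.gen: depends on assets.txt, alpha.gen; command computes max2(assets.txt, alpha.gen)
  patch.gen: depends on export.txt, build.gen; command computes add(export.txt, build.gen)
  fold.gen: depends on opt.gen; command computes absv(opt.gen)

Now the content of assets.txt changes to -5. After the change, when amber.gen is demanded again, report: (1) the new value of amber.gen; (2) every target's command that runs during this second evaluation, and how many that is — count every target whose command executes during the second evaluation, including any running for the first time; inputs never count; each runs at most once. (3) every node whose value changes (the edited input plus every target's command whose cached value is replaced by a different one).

amber.gen now evaluates to 132.
Run set: alpha.gen, amber.gen, cache.gen, deps.gen, fold.gen, index.gen, layout.gen, link.gen, model.gen, opt.gen, schema.gen, sync.gen, tables.gen, utils.gen (14 run).
Changed values: alpha.gen, amber.gen, assets.txt, cache.gen, deps.gen, fold.gen, index.gen, layout.gen, link.gen, model.gen, opt.gen, schema.gen, sync.gen, tables.gen, utils.gen.

Initial pass — values computed on the first demand:
  model.gen = sub(-6, 6) = -12
  opt.gen = min2(8, -12) = -12
  fold.gen = absv(-12) = 12
  layout.gen = max2(12, -12) = 12
  alpha.gen = max2(12, 12) = 12
  deps.gen = mul(-12, 12) = -144
  sync.gen = absv(-12) = 12
  tables.gen = max2(12, -6) = 12
  utils.gen = min2(-144, 12) = -144
  schema.gen = neg(-144) = 144
  index.gen = absv(144) = 144
  link.gen = absv(144) = 144
  cache.gen = add(12, 144) = 156
  amber.gen = absv(156) = 156

Second demand — change propagation:
  model.gen: re-runs because assets.txt -6->-5; new result -11.
  opt.gen: re-runs because model.gen -12->-11; new result -11.
  fold.gen: re-runs because opt.gen -12->-11; new result 11.
  layout.gen: re-runs because fold.gen 12->11; opt.gen -12->-11; new result 11.
  alpha.gen: re-runs because layout.gen 12->11; fold.gen 12->11; new result 11.
  deps.gen: re-runs because opt.gen -12->-11; alpha.gen 12->11; new result -121.
  sync.gen: re-runs because opt.gen -12->-11; new result 11.
  tables.gen: re-runs because sync.gen 12->11; assets.txt -6->-5; new result 11.
  utils.gen: re-runs because deps.gen -144->-121; sync.gen 12->11; new result -121.
  schema.gen: re-runs because utils.gen -144->-121; new result 121.
  index.gen: re-runs because schema.gen 144->121; new result 121.
  link.gen: re-runs because index.gen 144->121; new result 121.
  cache.gen: re-runs because tables.gen 12->11; link.gen 144->121; new result 132.
  amber.gen: re-runs because cache.gen 156->132; new result 132.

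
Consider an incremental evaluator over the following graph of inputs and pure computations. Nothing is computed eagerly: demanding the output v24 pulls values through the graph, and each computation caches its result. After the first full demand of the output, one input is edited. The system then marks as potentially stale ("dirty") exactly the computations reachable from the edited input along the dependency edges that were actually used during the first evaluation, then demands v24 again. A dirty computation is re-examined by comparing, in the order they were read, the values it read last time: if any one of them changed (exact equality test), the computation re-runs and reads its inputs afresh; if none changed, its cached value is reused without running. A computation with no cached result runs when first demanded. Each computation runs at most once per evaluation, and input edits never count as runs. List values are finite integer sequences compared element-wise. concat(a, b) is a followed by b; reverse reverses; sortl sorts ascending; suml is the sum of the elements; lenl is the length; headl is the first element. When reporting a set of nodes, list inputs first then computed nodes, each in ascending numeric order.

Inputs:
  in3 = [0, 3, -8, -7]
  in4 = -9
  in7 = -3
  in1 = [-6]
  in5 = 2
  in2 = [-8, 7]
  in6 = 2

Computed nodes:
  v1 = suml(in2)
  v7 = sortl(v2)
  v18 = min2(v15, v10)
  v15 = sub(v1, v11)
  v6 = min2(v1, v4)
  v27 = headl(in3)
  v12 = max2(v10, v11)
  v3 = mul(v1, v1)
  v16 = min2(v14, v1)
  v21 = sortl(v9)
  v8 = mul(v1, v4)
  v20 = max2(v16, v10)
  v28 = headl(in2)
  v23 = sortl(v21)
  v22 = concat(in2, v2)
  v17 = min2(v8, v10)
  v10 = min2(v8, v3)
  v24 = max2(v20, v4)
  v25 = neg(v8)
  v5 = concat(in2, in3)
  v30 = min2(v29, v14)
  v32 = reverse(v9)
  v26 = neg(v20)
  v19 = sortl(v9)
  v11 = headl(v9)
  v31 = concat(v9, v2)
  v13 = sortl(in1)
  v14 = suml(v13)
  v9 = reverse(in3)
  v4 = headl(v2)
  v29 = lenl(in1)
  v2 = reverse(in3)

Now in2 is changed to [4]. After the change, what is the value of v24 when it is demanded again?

Initial pass — values computed on the first demand:
  v1 = suml([-8, 7]) = -1
  v2 = reverse([0, 3, -8, -7]) = [-7, -8, 3, 0]
  v3 = mul(-1, -1) = 1
  v4 = headl([-7, -8, 3, 0]) = -7
  v8 = mul(-1, -7) = 7
  v10 = min2(7, 1) = 1
  v13 = sortl([-6]) = [-6]
  v14 = suml([-6]) = -6
  v16 = min2(-6, -1) = -6
  v20 = max2(-6, 1) = 1
  v24 = max2(1, -7) = 1

Second demand — change propagation:
  v1: re-runs because in2 [-8, 7]->[4]; new result 4.
  v3: re-runs because v1 -1->4; v1 -1->4; new result 16.
  v8: re-runs because v1 -1->4; new result -28.
  v10: re-runs because v8 7->-28; v3 1->16; new result -28.
  v16: re-runs because v1 -1->4; new result -6 (unchanged).
  v20: re-runs because v10 1->-28; new result -6.
  v24: re-runs because v20 1->-6; new result -6.

v24 now evaluates to -6.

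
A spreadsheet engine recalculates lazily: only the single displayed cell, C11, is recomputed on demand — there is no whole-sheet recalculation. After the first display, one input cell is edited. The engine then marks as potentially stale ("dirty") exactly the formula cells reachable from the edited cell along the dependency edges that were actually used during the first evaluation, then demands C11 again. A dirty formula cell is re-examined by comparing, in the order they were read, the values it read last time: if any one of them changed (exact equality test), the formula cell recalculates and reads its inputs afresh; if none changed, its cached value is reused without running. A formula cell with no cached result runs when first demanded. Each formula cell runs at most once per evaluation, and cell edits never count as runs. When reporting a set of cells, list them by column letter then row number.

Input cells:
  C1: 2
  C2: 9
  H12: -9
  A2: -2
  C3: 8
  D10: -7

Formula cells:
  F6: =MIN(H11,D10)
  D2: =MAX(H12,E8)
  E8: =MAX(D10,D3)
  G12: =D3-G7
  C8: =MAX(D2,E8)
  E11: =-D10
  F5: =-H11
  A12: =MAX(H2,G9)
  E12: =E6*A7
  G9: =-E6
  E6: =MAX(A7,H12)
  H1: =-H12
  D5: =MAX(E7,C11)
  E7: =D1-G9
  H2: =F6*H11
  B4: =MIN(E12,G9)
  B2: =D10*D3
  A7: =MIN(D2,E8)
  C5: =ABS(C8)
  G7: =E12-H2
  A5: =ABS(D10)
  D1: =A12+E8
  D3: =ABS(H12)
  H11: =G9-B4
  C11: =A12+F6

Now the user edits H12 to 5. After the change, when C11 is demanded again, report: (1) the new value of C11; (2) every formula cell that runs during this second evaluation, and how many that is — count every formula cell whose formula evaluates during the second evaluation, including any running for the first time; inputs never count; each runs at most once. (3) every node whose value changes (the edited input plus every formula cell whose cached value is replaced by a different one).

New value of C11: -7.
Formula cells that run: A7, A12, B4, D2, D3, E6, E8, E12, G9, H11 — 10 in total.
Values that change: A7, B4, D2, D3, E6, E8, E12, G9, H12.
Key observation: the cutoff stops propagation at F6 — its inputs' values are unchanged, so it reuses its cache.

First evaluation (everything demanded from the output):
  D3 = ABS(-9) = 9
  E8 = MAX(-7, 9) = 9
  D2 = MAX(-9, 9) = 9
  A7 = MIN(9, 9) = 9
  E6 = MAX(9, -9) = 9
  E12 = 9 * 9 = 81
  G9 = -(9) = -9
  B4 = MIN(81, -9) = -9
  H11 = -9 - -9 = 0
  F6 = MIN(0, -7) = -7
  H2 = -7 * 0 = 0
  A12 = MAX(0, -9) = 0
  C11 = 0 + -7 = -7

Propagation after the edit:
  D3: runs — H12 -9->5; result 5.
  E8: runs — D3 9->5; result 5.
  D2: runs — H12 -9->5; E8 9->5; result 5.
  A7: runs — D2 9->5; E8 9->5; result 5.
  E6: runs — A7 9->5; H12 -9->5; result 5.
  E12: runs — E6 9->5; A7 9->5; result 25.
  G9: runs — E6 9->5; result -5.
  B4: runs — E12 81->25; G9 -9->-5; result -5.
  H11: runs — G9 -9->-5; B4 -9->-5; result 0 (same value as before).
  F6: checked — values it read are unchanged (H11 unchanged, D10 unchanged); reused cached -7 without running.
  H2: checked — values it read are unchanged (F6 unchanged, H11 unchanged); reused cached 0 without running.
  A12: runs — G9 -9->-5; result 0 (same value as before).
  C11: checked — values it read are unchanged (A12 unchanged, F6 unchanged); reused cached -7 without running.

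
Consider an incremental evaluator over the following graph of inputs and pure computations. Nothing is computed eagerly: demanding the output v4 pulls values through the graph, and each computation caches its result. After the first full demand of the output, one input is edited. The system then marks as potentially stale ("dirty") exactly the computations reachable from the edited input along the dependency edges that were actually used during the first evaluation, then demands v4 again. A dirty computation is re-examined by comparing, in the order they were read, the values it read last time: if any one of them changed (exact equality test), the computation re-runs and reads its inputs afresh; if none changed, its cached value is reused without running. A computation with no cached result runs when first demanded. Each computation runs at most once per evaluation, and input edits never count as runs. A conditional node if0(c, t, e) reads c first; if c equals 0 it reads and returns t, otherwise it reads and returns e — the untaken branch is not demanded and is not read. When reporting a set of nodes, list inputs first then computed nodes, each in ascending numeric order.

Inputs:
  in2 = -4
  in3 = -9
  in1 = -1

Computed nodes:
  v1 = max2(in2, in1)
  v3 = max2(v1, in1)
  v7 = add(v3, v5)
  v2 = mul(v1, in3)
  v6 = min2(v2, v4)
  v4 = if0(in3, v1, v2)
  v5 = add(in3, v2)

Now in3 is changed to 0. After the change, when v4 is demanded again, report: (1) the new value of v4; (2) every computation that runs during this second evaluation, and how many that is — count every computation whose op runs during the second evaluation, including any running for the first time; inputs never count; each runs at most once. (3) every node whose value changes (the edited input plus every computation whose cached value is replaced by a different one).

Initial pass — values computed on the first demand:
  v1 = max2(-4, -1) = -1
  v2 = mul(-1, -9) = 9
  v4 = if0(in3=-9 -> else branch v2) = 9

Second demand — change propagation:
  v2: dirty yet unreached — the second evaluation never asks for it.
  v4: re-runs because in3 -9->0; new result -1.

The important point: the flipped condition redirects demand; v2 is left stale, never re-checked.

v4 now evaluates to -1.
Run set: v4 (1 run).
Changed values: in3, v4.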